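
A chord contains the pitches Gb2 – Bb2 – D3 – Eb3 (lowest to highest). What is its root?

Reordering Gb, Bb, D, Eb into stacked thirds gives Eb–Gb–Bb–D; the bottom of that stack, Eb, is the root.

Eb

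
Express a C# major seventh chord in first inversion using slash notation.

First inversion of C# major seventh has the third (E#) in the bass. As a slash chord: C#maj7/E#.

C#maj7/E#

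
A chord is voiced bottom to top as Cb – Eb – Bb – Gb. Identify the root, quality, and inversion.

Cb major seventh, root position

Reducing to letter names: Cb, Eb, Bb, Gb. These stack in thirds as Cb–Eb–Gb–Bb — a Cb major seventh chord.
With the root (Cb) in the bass, the chord is in root position (figured bass 7).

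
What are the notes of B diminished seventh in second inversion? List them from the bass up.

B diminished seventh is B–D–F–Ab. Second inversion puts the fifth (F) in the bass, with the remaining tones above: F, Ab, B, D.

F, Ab, B, D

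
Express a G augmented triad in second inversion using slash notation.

Gaug/D#

Second inversion of G augmented has the fifth (D#) in the bass. As a slash chord: Gaug/D#.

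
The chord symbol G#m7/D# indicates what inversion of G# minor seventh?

G#m7/D# means G# minor seventh with D# in the bass. D# is the fifth of G# minor seventh (G#–B–D#–F#), so this is second inversion.

second inversion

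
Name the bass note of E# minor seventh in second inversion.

B#

In second inversion the fifth is lowest. For E# minor seventh (E#–G#–B#–D#) that is B#.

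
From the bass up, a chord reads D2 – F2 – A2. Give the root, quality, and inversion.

The distinct note names are D, F, A. Stacked in thirds they read D–F–A, which is a minor triad on D.
With the root (D) in the bass, the chord is in root position (figured bass 5/3).

D minor, root position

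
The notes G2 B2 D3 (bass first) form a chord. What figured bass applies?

The notes G, B, D stack in thirds as G–B–D — a G major triad. The bass G is the root, so this is root position: figured 5/3.

5/3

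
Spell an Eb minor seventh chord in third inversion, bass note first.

Spelling Eb minor seventh: Eb–Gb–Bb–Db. In third inversion the seventh is bass, giving Db, Eb, Gb, Bb from the bottom.

Db, Eb, Gb, Bb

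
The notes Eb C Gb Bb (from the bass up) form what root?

Reordering Eb, C, Gb, Bb into stacked thirds gives C–Eb–Gb–Bb; the bottom of that stack, C, is the root.

C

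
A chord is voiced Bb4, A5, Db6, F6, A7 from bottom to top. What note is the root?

Bb

Bb, A, Db, F are the tones of a Bb minor-major seventh chord (Bb–Db–F–A), making Bb the root.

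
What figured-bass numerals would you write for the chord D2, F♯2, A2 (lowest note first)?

5/3

The notes D, F#, A stack in thirds as D–F#–A — a D major triad. The bass D is the root, so this is root position: figured 5/3.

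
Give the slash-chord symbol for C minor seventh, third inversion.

Cm7/Bb

Third inversion of C minor seventh has the seventh (Bb) in the bass. As a slash chord: Cm7/Bb.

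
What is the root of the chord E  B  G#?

E

The distinct letter names are E, B, G#. Arranged as a stack of thirds they read E–G#–B, so E is the root (an E major triad).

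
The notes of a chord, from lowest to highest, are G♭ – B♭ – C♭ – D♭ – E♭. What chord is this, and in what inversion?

The distinct note names are Gb, Bb, Cb, Db, Eb. Stacked in thirds they read Cb–Eb–Gb–Bb–Db, which is a major ninth chord on Cb.
The lowest note is Gb, the fifth of the chord, so this is second inversion.

Cb major ninth, second inversion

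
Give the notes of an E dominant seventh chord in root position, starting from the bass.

E dominant seventh is E–G#–B–D. Root position puts the root (E) in the bass, with the remaining tones above: E, G#, B, D.

E, G#, B, D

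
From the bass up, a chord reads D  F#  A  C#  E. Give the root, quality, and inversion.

The pitch classes D, F#, A, C#, E arrange in thirds as D–F#–A–C#–E: a D major ninth chord.
The lowest note is D, the root of the chord, so this is root position.

D major ninth, root position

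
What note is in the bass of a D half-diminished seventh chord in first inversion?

In first inversion the third is lowest. For D half-diminished seventh (D–F–Ab–C) that is F.

F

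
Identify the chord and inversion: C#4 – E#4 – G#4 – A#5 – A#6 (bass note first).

The pitch classes C#, E#, G#, A# arrange in thirds as A#–C#–E#–G#: an A# minor seventh chord.
C# is the third of A# minor seventh; third in the bass means first inversion (figured bass 6/5).

A# minor seventh, first inversion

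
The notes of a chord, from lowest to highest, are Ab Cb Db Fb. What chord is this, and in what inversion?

Db minor seventh, second inversion

The distinct note names are Ab, Cb, Db, Fb. Stacked in thirds they read Db–Fb–Ab–Cb, which is a minor seventh chord on Db.
Ab is the fifth of Db minor seventh; fifth in the bass means second inversion (figured bass 4/3).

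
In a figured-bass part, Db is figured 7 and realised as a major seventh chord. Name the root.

The figures 7 mean the root of the chord is in the bass. If Db is the root of a major seventh chord, the root is Db (chord tones Db–F–Ab–C).

Db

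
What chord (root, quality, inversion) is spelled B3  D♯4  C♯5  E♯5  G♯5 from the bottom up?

Reducing to letter names: B, D#, C#, E#, G#. These stack in thirds as C#–E#–G#–B–D# — a C# dominant ninth chord.
The lowest note is B, the seventh of the chord, so this is third inversion.

C# dominant ninth, third inversion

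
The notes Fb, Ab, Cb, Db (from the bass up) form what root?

The distinct letter names are Fb, Ab, Cb, Db. Arranged as a stack of thirds they read Db–Fb–Ab–Cb, so Db is the root (a Db minor seventh chord).

Db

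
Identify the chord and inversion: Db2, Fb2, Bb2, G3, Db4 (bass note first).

The pitch classes Db, Fb, Bb, G arrange in thirds as G–Bb–Db–Fb: a G diminished seventh chord.
The lowest note is Db, the fifth of the chord, so this is second inversion (figured bass 4/3).

G diminished seventh, second inversion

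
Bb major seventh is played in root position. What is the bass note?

In root position the root is lowest. For Bb major seventh (Bb–D–F–A) that is Bb.

Bb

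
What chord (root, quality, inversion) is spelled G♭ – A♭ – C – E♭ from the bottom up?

Ab dominant seventh, third inversion

The distinct note names are Gb, Ab, C, Eb. Stacked in thirds they read Ab–C–Eb–Gb, which is a dominant seventh chord on Ab.
Gb is the seventh of Ab dominant seventh; seventh in the bass means third inversion (figured bass 4/2).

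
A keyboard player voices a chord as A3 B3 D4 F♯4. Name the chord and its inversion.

B minor seventh, third inversion

The pitch classes A, B, D, F# arrange in thirds as B–D–F#–A: a B minor seventh chord.
A is the seventh of B minor seventh; seventh in the bass means third inversion (figured bass 4/2).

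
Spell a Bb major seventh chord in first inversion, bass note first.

Spelling Bb major seventh: Bb–D–F–A. In first inversion the third is bass, giving D, F, A, Bb from the bottom.

D, F, A, Bb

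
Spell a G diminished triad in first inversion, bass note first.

Bb, Db, G

Spelling G diminished: G–Bb–Db. In first inversion the third is bass, giving Bb, Db, G from the bottom.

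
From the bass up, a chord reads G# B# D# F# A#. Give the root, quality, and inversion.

G# dominant ninth, root position

The pitch classes G#, B#, D#, F#, A# arrange in thirds as G#–B#–D#–F#–A#: a G# dominant ninth chord.
With the root (G#) in the bass, the chord is in root position.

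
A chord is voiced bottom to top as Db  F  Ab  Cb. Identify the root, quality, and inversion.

The distinct note names are Db, F, Ab, Cb. Stacked in thirds they read Db–F–Ab–Cb, which is a dominant seventh chord on Db.
The lowest note is Db, the root of the chord, so this is root position (figured bass 7).

Db dominant seventh, root position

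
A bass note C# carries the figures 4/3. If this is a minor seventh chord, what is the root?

F#

The figures 4/3 mean the fifth of the chord is in the bass. If C# is the fifth of a minor seventh chord, the root is F# (chord tones F#–A–C#–E).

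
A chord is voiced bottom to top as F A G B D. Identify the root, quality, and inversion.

The pitch classes F, A, G, B, D arrange in thirds as G–B–D–F–A: a G dominant ninth chord.
The lowest note is F, the seventh of the chord, so this is third inversion.

G dominant ninth, third inversion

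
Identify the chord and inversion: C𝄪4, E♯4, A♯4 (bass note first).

A# major, first inversion

The pitch classes C##, E#, A# arrange in thirds as A#–C##–E#: an A# major triad.
The lowest note is C##, the third of the chord, so this is first inversion (figured bass 6).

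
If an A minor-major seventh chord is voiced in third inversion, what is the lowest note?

G#

A minor-major seventh is A–C–E–G#. Third inversion places the seventh in the bass: G#.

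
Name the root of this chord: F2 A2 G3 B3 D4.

Reordering F, A, G, B, D into stacked thirds gives G–B–D–F–A; the bottom of that stack, G, is the root.

G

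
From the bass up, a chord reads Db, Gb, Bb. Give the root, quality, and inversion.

The distinct note names are Db, Gb, Bb. Stacked in thirds they read Gb–Bb–Db, which is a major triad on Gb.
The lowest note is Db, the fifth of the chord, so this is second inversion (figured bass 6/4).

Gb major, second inversion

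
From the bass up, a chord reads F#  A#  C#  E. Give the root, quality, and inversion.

The distinct note names are F#, A#, C#, E. Stacked in thirds they read F#–A#–C#–E, which is a dominant seventh chord on F#.
F# is the root of F# dominant seventh; root in the bass means root position (figured bass 7).

F# dominant seventh, root position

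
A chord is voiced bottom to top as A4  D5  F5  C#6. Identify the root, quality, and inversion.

D minor-major seventh, second inversion

Reducing to letter names: A, D, F, C#. These stack in thirds as D–F–A–C# — a D minor-major seventh chord.
The lowest note is A, the fifth of the chord, so this is second inversion (figured bass 4/3).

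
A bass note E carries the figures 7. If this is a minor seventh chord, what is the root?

The figures 7 mean the root of the chord is in the bass. If E is the root of a minor seventh chord, the root is E (chord tones E–G–B–D).

E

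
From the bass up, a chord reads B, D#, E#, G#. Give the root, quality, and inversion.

E# half-diminished seventh, second inversion

The pitch classes B, D#, E#, G# arrange in thirds as E#–G#–B–D#: an E# half-diminished seventh chord.
With the fifth (B) in the bass, the chord is in second inversion (figured bass 4/3).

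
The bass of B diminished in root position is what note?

B

B diminished is B–D–F. Root position places the root in the bass: B.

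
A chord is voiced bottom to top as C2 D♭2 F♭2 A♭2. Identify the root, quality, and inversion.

The pitch classes C, Db, Fb, Ab arrange in thirds as Db–Fb–Ab–C: a Db minor-major seventh chord.
With the seventh (C) in the bass, the chord is in third inversion (figured bass 4/2).

Db minor-major seventh, third inversion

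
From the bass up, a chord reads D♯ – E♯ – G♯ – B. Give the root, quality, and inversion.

The pitch classes D#, E#, G#, B arrange in thirds as E#–G#–B–D#: an E# half-diminished seventh chord.
The lowest note is D#, the seventh of the chord, so this is third inversion (figured bass 4/2).

E# half-diminished seventh, third inversion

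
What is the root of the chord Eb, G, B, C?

Eb, G, B, C are the tones of a C minor-major seventh chord (C–Eb–G–B), making C the root.

C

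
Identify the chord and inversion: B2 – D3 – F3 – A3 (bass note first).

The pitch classes B, D, F, A arrange in thirds as B–D–F–A: a B half-diminished seventh chord.
The lowest note is B, the root of the chord, so this is root position (figured bass 7).

B half-diminished seventh, root position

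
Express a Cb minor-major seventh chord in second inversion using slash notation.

Second inversion of Cb minor-major seventh has the fifth (Gb) in the bass. As a slash chord: Cbm(maj7)/Gb.

Cbm(maj7)/Gb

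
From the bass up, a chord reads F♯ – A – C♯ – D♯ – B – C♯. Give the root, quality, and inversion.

B dominant ninth, second inversion

The pitch classes F#, A, C#, D#, B arrange in thirds as B–D#–F#–A–C#: a B dominant ninth chord.
F# is the fifth of B dominant ninth; fifth in the bass means second inversion.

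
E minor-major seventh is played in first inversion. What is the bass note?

G

The third of E minor-major seventh (E–G–B–D#) is G; that is the bass in first inversion.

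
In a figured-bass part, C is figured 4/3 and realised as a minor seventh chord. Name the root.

F

The figures 4/3 mean the fifth of the chord is in the bass. If C is the fifth of a minor seventh chord, the root is F (chord tones F–Ab–C–Eb).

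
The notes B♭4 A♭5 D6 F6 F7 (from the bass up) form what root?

Bb

Bb, Ab, D, F are the tones of a Bb dominant seventh chord (Bb–D–F–Ab), making Bb the root.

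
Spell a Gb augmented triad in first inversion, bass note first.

Spelling Gb augmented: Gb–Bb–D. In first inversion the third is bass, giving Bb, D, Gb from the bottom.

Bb, D, Gb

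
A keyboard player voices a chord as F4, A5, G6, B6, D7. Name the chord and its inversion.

Reducing to letter names: F, A, G, B, D. These stack in thirds as G–B–D–F–A — a G dominant ninth chord.
The lowest note is F, the seventh of the chord, so this is third inversion.

G dominant ninth, third inversion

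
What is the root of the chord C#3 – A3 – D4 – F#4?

C#, A, D, F# are the tones of a D major seventh chord (D–F#–A–C#), making D the root.

D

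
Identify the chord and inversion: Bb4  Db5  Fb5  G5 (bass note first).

The distinct note names are Bb, Db, Fb, G. Stacked in thirds they read G–Bb–Db–Fb, which is a diminished seventh chord on G.
The lowest note is Bb, the third of the chord, so this is first inversion (figured bass 6/5).

G diminished seventh, first inversion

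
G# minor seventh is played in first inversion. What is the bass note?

B

G# minor seventh is G#–B–D#–F#. First inversion places the third in the bass: B.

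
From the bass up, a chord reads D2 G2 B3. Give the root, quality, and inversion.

The distinct note names are D, G, B. Stacked in thirds they read G–B–D, which is a major triad on G.
D is the fifth of G major; fifth in the bass means second inversion (figured bass 6/4).

G major, second inversion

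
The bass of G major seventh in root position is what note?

The root of G major seventh (G–B–D–F#) is G; that is the bass in root position.

G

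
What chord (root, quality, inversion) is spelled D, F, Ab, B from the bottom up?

Reducing to letter names: D, F, Ab, B. These stack in thirds as B–D–F–Ab — a B diminished seventh chord.
D is the third of B diminished seventh; third in the bass means first inversion (figured bass 6/5).

B diminished seventh, first inversion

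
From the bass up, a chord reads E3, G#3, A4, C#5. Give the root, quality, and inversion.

The distinct note names are E, G#, A, C#. Stacked in thirds they read A–C#–E–G#, which is a major seventh chord on A.
With the fifth (E) in the bass, the chord is in second inversion (figured bass 4/3).

A major seventh, second inversion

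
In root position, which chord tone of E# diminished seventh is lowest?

E#

E# diminished seventh is E#–G#–B–D. Root position places the root in the bass: E#.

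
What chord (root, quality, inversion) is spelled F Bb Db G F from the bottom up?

G half-diminished seventh, third inversion

The distinct note names are F, Bb, Db, G. Stacked in thirds they read G–Bb–Db–F, which is a half-diminished seventh chord on G.
F is the seventh of G half-diminished seventh; seventh in the bass means third inversion (figured bass 4/2).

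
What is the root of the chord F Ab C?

F

The distinct letter names are F, Ab, C. Arranged as a stack of thirds they read F–Ab–C, so F is the root (an F minor triad).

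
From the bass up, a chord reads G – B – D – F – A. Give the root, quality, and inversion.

G dominant ninth, root position

The pitch classes G, B, D, F, A arrange in thirds as G–B–D–F–A: a G dominant ninth chord.
G is the root of G dominant ninth; root in the bass means root position.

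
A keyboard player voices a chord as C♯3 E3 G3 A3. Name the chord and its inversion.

The distinct note names are C#, E, G, A. Stacked in thirds they read A–C#–E–G, which is a dominant seventh chord on A.
C# is the third of A dominant seventh; third in the bass means first inversion (figured bass 6/5).

A dominant seventh, first inversion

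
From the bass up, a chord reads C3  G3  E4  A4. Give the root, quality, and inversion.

A minor seventh, first inversion

The distinct note names are C, G, E, A. Stacked in thirds they read A–C–E–G, which is a minor seventh chord on A.
C is the third of A minor seventh; third in the bass means first inversion (figured bass 6/5).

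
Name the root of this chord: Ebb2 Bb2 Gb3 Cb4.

The distinct letter names are Ebb, Bb, Gb, Cb. Arranged as a stack of thirds they read Cb–Ebb–Gb–Bb, so Cb is the root (a Cb minor-major seventh chord).

Cb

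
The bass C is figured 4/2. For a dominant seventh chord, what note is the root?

D

The figures 4/2 mean the seventh of the chord is in the bass. If C is the seventh of a dominant seventh chord, the root is D (chord tones D–F#–A–C).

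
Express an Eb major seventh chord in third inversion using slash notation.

Ebmaj7/D

Third inversion of Eb major seventh has the seventh (D) in the bass. As a slash chord: Ebmaj7/D.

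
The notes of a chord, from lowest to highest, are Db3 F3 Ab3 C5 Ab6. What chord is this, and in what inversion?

Db major seventh, root position

Reducing to letter names: Db, F, Ab, C. These stack in thirds as Db–F–Ab–C — a Db major seventh chord.
With the root (Db) in the bass, the chord is in root position (figured bass 7).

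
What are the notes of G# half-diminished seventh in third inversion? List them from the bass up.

The chord tones are G#–B–D–F#. With the seventh (F#) lowest for third inversion: F#, G#, B, D.

F#, G#, B, D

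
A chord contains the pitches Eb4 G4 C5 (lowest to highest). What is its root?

C

Reordering Eb, G, C into stacked thirds gives C–Eb–G; the bottom of that stack, C, is the root.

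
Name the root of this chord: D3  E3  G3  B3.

Reordering D, E, G, B into stacked thirds gives E–G–B–D; the bottom of that stack, E, is the root.

E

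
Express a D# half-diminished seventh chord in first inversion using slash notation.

D#ø7/F#

First inversion of D# half-diminished seventh has the third (F#) in the bass. As a slash chord: D#ø7/F#.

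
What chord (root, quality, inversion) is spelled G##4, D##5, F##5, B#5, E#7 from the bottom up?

The distinct note names are G##, D##, F##, B#, E#. Stacked in thirds they read E#–G##–B#–D##–F##, which is a major ninth chord on E#.
With the third (G##) in the bass, the chord is in first inversion.

E# major ninth, first inversion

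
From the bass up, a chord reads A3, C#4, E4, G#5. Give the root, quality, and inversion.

A major seventh, root position

The pitch classes A, C#, E, G# arrange in thirds as A–C#–E–G#: an A major seventh chord.
With the root (A) in the bass, the chord is in root position (figured bass 7).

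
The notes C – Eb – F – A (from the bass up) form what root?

Reordering C, Eb, F, A into stacked thirds gives F–A–C–Eb; the bottom of that stack, F, is the root.

F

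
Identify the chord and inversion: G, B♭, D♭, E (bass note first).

E diminished seventh, first inversion

The pitch classes G, Bb, Db, E arrange in thirds as E–G–Bb–Db: an E diminished seventh chord.
With the third (G) in the bass, the chord is in first inversion (figured bass 6/5).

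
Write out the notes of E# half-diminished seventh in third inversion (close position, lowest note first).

D#, E#, G#, B

Spelling E# half-diminished seventh: E#–G#–B–D#. In third inversion the seventh is bass, giving D#, E#, G#, B from the bottom.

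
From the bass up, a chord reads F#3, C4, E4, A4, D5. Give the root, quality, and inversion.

D dominant ninth, first inversion

Reducing to letter names: F#, C, E, A, D. These stack in thirds as D–F#–A–C–E — a D dominant ninth chord.
With the third (F#) in the bass, the chord is in first inversion.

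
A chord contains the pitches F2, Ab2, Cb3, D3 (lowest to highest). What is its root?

F, Ab, Cb, D are the tones of a D diminished seventh chord (D–F–Ab–Cb), making D the root.

D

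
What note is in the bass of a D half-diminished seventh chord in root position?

In root position the root is lowest. For D half-diminished seventh (D–F–Ab–C) that is D.

D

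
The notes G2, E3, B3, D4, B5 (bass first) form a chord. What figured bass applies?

6/5

The notes G, E, B, D stack in thirds as E–G–B–D — an E minor seventh chord. The bass G is the third, so this is first inversion: figured 6/5.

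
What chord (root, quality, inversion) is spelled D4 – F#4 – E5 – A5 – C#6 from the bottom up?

The distinct note names are D, F#, E, A, C#. Stacked in thirds they read D–F#–A–C#–E, which is a major ninth chord on D.
With the root (D) in the bass, the chord is in root position.

D major ninth, root position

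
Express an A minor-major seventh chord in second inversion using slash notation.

Second inversion of A minor-major seventh has the fifth (E) in the bass. As a slash chord: Am(maj7)/E.

Am(maj7)/E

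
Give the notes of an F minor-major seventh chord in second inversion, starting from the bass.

C, E, F, Ab

F minor-major seventh is F–Ab–C–E. Second inversion puts the fifth (C) in the bass, with the remaining tones above: C, E, F, Ab.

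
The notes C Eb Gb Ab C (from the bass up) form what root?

The distinct letter names are C, Eb, Gb, Ab. Arranged as a stack of thirds they read Ab–C–Eb–Gb, so Ab is the root (an Ab dominant seventh chord).

Ab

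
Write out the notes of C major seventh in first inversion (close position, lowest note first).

Spelling C major seventh: C–E–G–B. In first inversion the third is bass, giving E, G, B, C from the bottom.

E, G, B, C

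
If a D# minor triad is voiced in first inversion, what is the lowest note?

F#

The third of D# minor (D#–F#–A#) is F#; that is the bass in first inversion.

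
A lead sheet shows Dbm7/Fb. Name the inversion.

first inversion

Dbm7/Fb means Db minor seventh with Fb in the bass. Fb is the third of Db minor seventh (Db–Fb–Ab–Cb), so this is first inversion.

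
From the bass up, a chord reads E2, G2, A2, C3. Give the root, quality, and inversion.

Reducing to letter names: E, G, A, C. These stack in thirds as A–C–E–G — an A minor seventh chord.
The lowest note is E, the fifth of the chord, so this is second inversion (figured bass 4/3).

A minor seventh, second inversion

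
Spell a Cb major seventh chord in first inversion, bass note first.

Cb major seventh is Cb–Eb–Gb–Bb. First inversion puts the third (Eb) in the bass, with the remaining tones above: Eb, Gb, Bb, Cb.

Eb, Gb, Bb, Cb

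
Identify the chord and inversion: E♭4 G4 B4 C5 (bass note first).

Reducing to letter names: Eb, G, B, C. These stack in thirds as C–Eb–G–B — a C minor-major seventh chord.
The lowest note is Eb, the third of the chord, so this is first inversion (figured bass 6/5).

C minor-major seventh, first inversion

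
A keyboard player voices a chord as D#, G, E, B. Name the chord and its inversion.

E minor-major seventh, third inversion

The pitch classes D#, G, E, B arrange in thirds as E–G–B–D#: an E minor-major seventh chord.
The lowest note is D#, the seventh of the chord, so this is third inversion (figured bass 4/2).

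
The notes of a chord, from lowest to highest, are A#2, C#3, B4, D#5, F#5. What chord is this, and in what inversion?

B major ninth, third inversion

Reducing to letter names: A#, C#, B, D#, F#. These stack in thirds as B–D#–F#–A#–C# — a B major ninth chord.
A# is the seventh of B major ninth; seventh in the bass means third inversion.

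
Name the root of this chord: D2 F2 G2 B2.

G

D, F, G, B are the tones of a G dominant seventh chord (G–B–D–F), making G the root.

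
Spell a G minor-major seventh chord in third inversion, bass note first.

G minor-major seventh is G–Bb–D–F#. Third inversion puts the seventh (F#) in the bass, with the remaining tones above: F#, G, Bb, D.

F#, G, Bb, D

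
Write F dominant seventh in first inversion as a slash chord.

F7/A

First inversion of F dominant seventh has the third (A) in the bass. As a slash chord: F7/A.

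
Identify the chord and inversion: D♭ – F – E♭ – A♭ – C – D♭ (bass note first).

Db major ninth, root position

The distinct note names are Db, F, Eb, Ab, C. Stacked in thirds they read Db–F–Ab–C–Eb, which is a major ninth chord on Db.
The lowest note is Db, the root of the chord, so this is root position.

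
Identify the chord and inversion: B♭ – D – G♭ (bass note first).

Reducing to letter names: Bb, D, Gb. These stack in thirds as Gb–Bb–D — a Gb augmented triad.
With the third (Bb) in the bass, the chord is in first inversion (figured bass 6).

Gb augmented, first inversion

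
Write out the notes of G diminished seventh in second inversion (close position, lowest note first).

Spelling G diminished seventh: G–Bb–Db–Fb. In second inversion the fifth is bass, giving Db, Fb, G, Bb from the bottom.

Db, Fb, G, Bb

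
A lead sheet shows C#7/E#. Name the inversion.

first inversion

C#7/E# means C# dominant seventh with E# in the bass. E# is the third of C# dominant seventh (C#–E#–G#–B), so this is first inversion.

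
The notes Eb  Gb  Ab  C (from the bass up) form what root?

Reordering Eb, Gb, Ab, C into stacked thirds gives Ab–C–Eb–Gb; the bottom of that stack, Ab, is the root.

Ab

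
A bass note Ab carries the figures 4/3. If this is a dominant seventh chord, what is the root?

The figures 4/3 mean the fifth of the chord is in the bass. If Ab is the fifth of a dominant seventh chord, the root is Db (chord tones Db–F–Ab–Cb).

Db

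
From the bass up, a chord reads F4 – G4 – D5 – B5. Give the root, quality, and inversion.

G dominant seventh, third inversion

The distinct note names are F, G, D, B. Stacked in thirds they read G–B–D–F, which is a dominant seventh chord on G.
With the seventh (F) in the bass, the chord is in third inversion (figured bass 4/2).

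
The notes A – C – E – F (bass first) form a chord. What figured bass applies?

The notes A, C, E, F stack in thirds as F–A–C–E — an F major seventh chord. The bass A is the third, so this is first inversion: figured 6/5.

6/5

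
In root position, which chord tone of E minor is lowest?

The root of E minor (E–G–B) is E; that is the bass in root position.

E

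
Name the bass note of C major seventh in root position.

In root position the root is lowest. For C major seventh (C–E–G–B) that is C.

C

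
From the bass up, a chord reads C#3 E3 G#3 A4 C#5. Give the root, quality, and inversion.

A major seventh, first inversion

The distinct note names are C#, E, G#, A. Stacked in thirds they read A–C#–E–G#, which is a major seventh chord on A.
The lowest note is C#, the third of the chord, so this is first inversion (figured bass 6/5).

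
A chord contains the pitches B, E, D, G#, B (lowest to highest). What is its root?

E

The distinct letter names are B, E, D, G#. Arranged as a stack of thirds they read E–G#–B–D, so E is the root (an E dominant seventh chord).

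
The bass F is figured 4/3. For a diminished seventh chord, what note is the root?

B

The figures 4/3 mean the fifth of the chord is in the bass. If F is the fifth of a diminished seventh chord, the root is B (chord tones B–D–F–Ab).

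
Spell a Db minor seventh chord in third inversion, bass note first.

Db minor seventh is Db–Fb–Ab–Cb. Third inversion puts the seventh (Cb) in the bass, with the remaining tones above: Cb, Db, Fb, Ab.

Cb, Db, Fb, Ab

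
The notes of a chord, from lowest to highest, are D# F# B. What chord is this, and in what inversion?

B major, first inversion

The distinct note names are D#, F#, B. Stacked in thirds they read B–D#–F#, which is a major triad on B.
With the third (D#) in the bass, the chord is in first inversion (figured bass 6).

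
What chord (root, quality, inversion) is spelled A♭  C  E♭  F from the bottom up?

The distinct note names are Ab, C, Eb, F. Stacked in thirds they read F–Ab–C–Eb, which is a minor seventh chord on F.
Ab is the third of F minor seventh; third in the bass means first inversion (figured bass 6/5).

F minor seventh, first inversion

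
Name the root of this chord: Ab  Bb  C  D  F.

Bb

Reordering Ab, Bb, C, D, F into stacked thirds gives Bb–D–F–Ab–C; the bottom of that stack, Bb, is the root.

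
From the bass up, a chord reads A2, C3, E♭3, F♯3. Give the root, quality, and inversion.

The distinct note names are A, C, Eb, F#. Stacked in thirds they read F#–A–C–Eb, which is a diminished seventh chord on F#.
With the third (A) in the bass, the chord is in first inversion (figured bass 6/5).

F# diminished seventh, first inversion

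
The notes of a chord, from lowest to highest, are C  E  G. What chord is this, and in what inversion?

C major, root position

Reducing to letter names: C, E, G. These stack in thirds as C–E–G — a C major triad.
With the root (C) in the bass, the chord is in root position (figured bass 5/3).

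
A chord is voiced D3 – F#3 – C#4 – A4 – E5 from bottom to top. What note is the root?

D

D, F#, C#, A, E are the tones of a D major ninth chord (D–F#–A–C#–E), making D the root.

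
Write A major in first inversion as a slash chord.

A/C#

First inversion of A major has the third (C#) in the bass. As a slash chord: A/C#.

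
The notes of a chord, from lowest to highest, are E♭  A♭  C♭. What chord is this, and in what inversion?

Reducing to letter names: Eb, Ab, Cb. These stack in thirds as Ab–Cb–Eb — an Ab minor triad.
Eb is the fifth of Ab minor; fifth in the bass means second inversion (figured bass 6/4).

Ab minor, second inversion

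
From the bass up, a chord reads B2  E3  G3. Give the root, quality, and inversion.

Reducing to letter names: B, E, G. These stack in thirds as E–G–B — an E minor triad.
B is the fifth of E minor; fifth in the bass means second inversion (figured bass 6/4).

E minor, second inversion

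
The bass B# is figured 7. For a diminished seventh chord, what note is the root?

The figures 7 mean the root of the chord is in the bass. If B# is the root of a diminished seventh chord, the root is B# (chord tones B#–D#–F#–A).

B#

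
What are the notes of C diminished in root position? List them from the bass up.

C, Eb, Gb

C diminished is C–Eb–Gb. Root position puts the root (C) in the bass, with the remaining tones above: C, Eb, Gb.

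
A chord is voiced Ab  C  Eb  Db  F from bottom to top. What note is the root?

The distinct letter names are Ab, C, Eb, Db, F. Arranged as a stack of thirds they read Db–F–Ab–C–Eb, so Db is the root (a Db major ninth chord).

Db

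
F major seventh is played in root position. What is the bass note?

In root position the root is lowest. For F major seventh (F–A–C–E) that is F.

F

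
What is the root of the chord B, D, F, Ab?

B

B, D, F, Ab are the tones of a B diminished seventh chord (B–D–F–Ab), making B the root.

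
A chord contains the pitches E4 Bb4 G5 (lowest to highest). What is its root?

E, Bb, G are the tones of an E diminished triad (E–G–Bb), making E the root.

E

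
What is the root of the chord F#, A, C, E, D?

F#, A, C, E, D are the tones of a D dominant ninth chord (D–F#–A–C–E), making D the root.

D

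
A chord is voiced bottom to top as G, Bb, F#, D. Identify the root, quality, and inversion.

G minor-major seventh, root position

The distinct note names are G, Bb, F#, D. Stacked in thirds they read G–Bb–D–F#, which is a minor-major seventh chord on G.
The lowest note is G, the root of the chord, so this is root position (figured bass 7).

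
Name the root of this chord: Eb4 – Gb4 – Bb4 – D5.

Eb

Eb, Gb, Bb, D are the tones of an Eb minor-major seventh chord (Eb–Gb–Bb–D), making Eb the root.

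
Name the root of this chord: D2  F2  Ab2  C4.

D, F, Ab, C are the tones of a D half-diminished seventh chord (D–F–Ab–C), making D the root.

D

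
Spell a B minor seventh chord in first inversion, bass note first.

D, F#, A, B

The chord tones are B–D–F#–A. With the third (D) lowest for first inversion: D, F#, A, B.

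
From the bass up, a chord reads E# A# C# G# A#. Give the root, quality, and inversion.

Reducing to letter names: E#, A#, C#, G#. These stack in thirds as A#–C#–E#–G# — an A# minor seventh chord.
With the fifth (E#) in the bass, the chord is in second inversion (figured bass 4/3).

A# minor seventh, second inversion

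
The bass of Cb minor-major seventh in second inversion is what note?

The fifth of Cb minor-major seventh (Cb–Ebb–Gb–Bb) is Gb; that is the bass in second inversion.

Gb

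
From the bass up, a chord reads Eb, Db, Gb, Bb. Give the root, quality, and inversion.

Reducing to letter names: Eb, Db, Gb, Bb. These stack in thirds as Eb–Gb–Bb–Db — an Eb minor seventh chord.
With the root (Eb) in the bass, the chord is in root position (figured bass 7).

Eb minor seventh, root position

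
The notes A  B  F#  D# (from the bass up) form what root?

Reordering A, B, F#, D# into stacked thirds gives B–D#–F#–A; the bottom of that stack, B, is the root.

B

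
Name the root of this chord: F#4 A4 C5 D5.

F#, A, C, D are the tones of a D dominant seventh chord (D–F#–A–C), making D the root.

D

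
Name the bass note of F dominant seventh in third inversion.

Eb

The seventh of F dominant seventh (F–A–C–Eb) is Eb; that is the bass in third inversion.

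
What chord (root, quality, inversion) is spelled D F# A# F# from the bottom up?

Reducing to letter names: D, F#, A#. These stack in thirds as D–F#–A# — a D augmented triad.
D is the root of D augmented; root in the bass means root position (figured bass 5/3).

D augmented, root position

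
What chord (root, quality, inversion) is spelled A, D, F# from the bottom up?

D major, second inversion

Reducing to letter names: A, D, F#. These stack in thirds as D–F#–A — a D major triad.
With the fifth (A) in the bass, the chord is in second inversion (figured bass 6/4).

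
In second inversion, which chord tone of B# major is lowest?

B# major is B#–D##–F##. Second inversion places the fifth in the bass: F##.

F##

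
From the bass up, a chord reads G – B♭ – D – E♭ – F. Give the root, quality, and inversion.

The pitch classes G, Bb, D, Eb, F arrange in thirds as Eb–G–Bb–D–F: an Eb major ninth chord.
With the third (G) in the bass, the chord is in first inversion.

Eb major ninth, first inversion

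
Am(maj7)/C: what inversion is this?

first inversion

Am(maj7)/C means A minor-major seventh with C in the bass. C is the third of A minor-major seventh (A–C–E–G#), so this is first inversion.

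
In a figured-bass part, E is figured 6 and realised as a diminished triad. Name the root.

The figures 6 mean the third of the chord is in the bass. If E is the third of a diminished triad, the root is C# (chord tones C#–E–G).

C#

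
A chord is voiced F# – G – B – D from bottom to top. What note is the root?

Reordering F#, G, B, D into stacked thirds gives G–B–D–F#; the bottom of that stack, G, is the root.

G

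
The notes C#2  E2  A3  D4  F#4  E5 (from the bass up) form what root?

C#, E, A, D, F# are the tones of a D major ninth chord (D–F#–A–C#–E), making D the root.

D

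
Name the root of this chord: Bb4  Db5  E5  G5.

E

The distinct letter names are Bb, Db, E, G. Arranged as a stack of thirds they read E–G–Bb–Db, so E is the root (an E diminished seventh chord).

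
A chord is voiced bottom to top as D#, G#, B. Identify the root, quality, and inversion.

The pitch classes D#, G#, B arrange in thirds as G#–B–D#: a G# minor triad.
D# is the fifth of G# minor; fifth in the bass means second inversion (figured bass 6/4).

G# minor, second inversion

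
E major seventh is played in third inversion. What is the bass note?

D#

In third inversion the seventh is lowest. For E major seventh (E–G#–B–D#) that is D#.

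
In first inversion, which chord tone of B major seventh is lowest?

D#

In first inversion the third is lowest. For B major seventh (B–D#–F#–A#) that is D#.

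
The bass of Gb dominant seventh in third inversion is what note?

The seventh of Gb dominant seventh (Gb–Bb–Db–Fb) is Fb; that is the bass in third inversion.

Fb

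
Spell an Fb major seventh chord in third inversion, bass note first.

The chord tones are Fb–Ab–Cb–Eb. With the seventh (Eb) lowest for third inversion: Eb, Fb, Ab, Cb.

Eb, Fb, Ab, Cb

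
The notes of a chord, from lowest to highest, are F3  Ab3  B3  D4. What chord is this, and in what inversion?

B diminished seventh, second inversion

The pitch classes F, Ab, B, D arrange in thirds as B–D–F–Ab: a B diminished seventh chord.
With the fifth (F) in the bass, the chord is in second inversion (figured bass 4/3).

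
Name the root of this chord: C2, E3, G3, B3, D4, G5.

C

C, E, G, B, D are the tones of a C major ninth chord (C–E–G–B–D), making C the root.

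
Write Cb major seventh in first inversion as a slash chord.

First inversion of Cb major seventh has the third (Eb) in the bass. As a slash chord: Cbmaj7/Eb.

Cbmaj7/Eb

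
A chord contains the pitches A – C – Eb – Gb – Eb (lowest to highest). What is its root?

A

Reordering A, C, Eb, Gb into stacked thirds gives A–C–Eb–Gb; the bottom of that stack, A, is the root.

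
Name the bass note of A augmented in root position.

A

A augmented is A–C#–E#. Root position places the root in the bass: A.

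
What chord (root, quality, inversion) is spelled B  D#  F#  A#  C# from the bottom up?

The pitch classes B, D#, F#, A#, C# arrange in thirds as B–D#–F#–A#–C#: a B major ninth chord.
B is the root of B major ninth; root in the bass means root position.

B major ninth, root position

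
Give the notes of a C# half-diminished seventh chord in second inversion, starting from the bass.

The chord tones are C#–E–G–B. With the fifth (G) lowest for second inversion: G, B, C#, E.

G, B, C#, E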